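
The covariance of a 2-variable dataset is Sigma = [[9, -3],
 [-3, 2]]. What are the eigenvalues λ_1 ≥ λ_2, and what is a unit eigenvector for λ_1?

Step 1 — characteristic polynomial of 2×2 Sigma:
  det(Sigma - λI) = λ² - trace · λ + det = 0.
  trace = 9 + 2 = 11, det = 9·2 - (-3)² = 9.
Step 2 — discriminant:
  Δ = trace² - 4·det = 121 - 36 = 85.
Step 3 — eigenvalues:
  λ = (trace ± √Δ)/2 = (11 ± 9.2195)/2,
  λ_1 = 10.1098,  λ_2 = 0.8902.

Step 4 — unit eigenvector for λ_1: solve (Sigma - λ_1 I)v = 0. First row:
  (9 - 10.1098)·v_x + (-3)·v_y = 0, i.e. (-1.1098)·v_x + (-3)·v_y = 0,
  so v ∝ (b, λ_1 - a) = (-3, 1.1098); multiply by -1 so the first entry is positive: u = (3, -1.1098).
  ||u|| = √((3)² + (-1.1098)²) = √(10.2316) ≈ 3.1987,
  v_1 = u/||u|| ≈ (0.9379, -0.3469) (||v_1|| = 1).

λ_1 = 10.1098,  λ_2 = 0.8902;  v_1 ≈ (0.9379, -0.3469)


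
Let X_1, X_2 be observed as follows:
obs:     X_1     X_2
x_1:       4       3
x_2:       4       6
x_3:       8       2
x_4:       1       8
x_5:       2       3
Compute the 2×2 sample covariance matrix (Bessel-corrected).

Step 1 — column means:
  mean(X_1) = (4 + 4 + 8 + 1 + 2) / 5 = 19/5 = 3.8
  mean(X_2) = (3 + 6 + 2 + 8 + 3) / 5 = 22/5 = 4.4

Step 2 — sample covariance S[i,j] = (1/(n-1)) · Σ_k (x_{k,i} - mean_i) · (x_{k,j} - mean_j), with n-1 = 4.
  S[X_1,X_1] = ((0.2)·(0.2) + (0.2)·(0.2) + (4.2)·(4.2) + (-2.8)·(-2.8) + (-1.8)·(-1.8)) / 4 = 28.8/4 = 7.2
  S[X_1,X_2] = ((0.2)·(-1.4) + (0.2)·(1.6) + (4.2)·(-2.4) + (-2.8)·(3.6) + (-1.8)·(-1.4)) / 4 = -17.6/4 = -4.4
  S[X_2,X_2] = ((-1.4)·(-1.4) + (1.6)·(1.6) + (-2.4)·(-2.4) + (3.6)·(3.6) + (-1.4)·(-1.4)) / 4 = 25.2/4 = 6.3

S is symmetric (S[j,i] = S[i,j]). Assembling:

S = [[7.2, -4.4],
 [-4.4, 6.3]]


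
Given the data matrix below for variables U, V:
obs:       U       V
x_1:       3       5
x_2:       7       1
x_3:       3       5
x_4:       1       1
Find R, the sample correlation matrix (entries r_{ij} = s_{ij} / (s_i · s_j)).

Step 1 — column means:
  mean(U) = (3 + 7 + 3 + 1) / 4 = 14/4 = 3.5
  mean(V) = (5 + 1 + 5 + 1) / 4 = 12/4 = 3

Step 2 — sample variances and covariances s[i,j] = (1/(n-1)) · Σ_k (x_{k,i} - mean_i) · (x_{k,j} - mean_j), with n-1 = 3:
  s[U,U] = ((-0.5)·(-0.5) + (3.5)·(3.5) + (-0.5)·(-0.5) + (-2.5)·(-2.5)) / 3 = 19/3 = 6.3333
  s[U,V] = ((-0.5)·(2) + (3.5)·(-2) + (-0.5)·(2) + (-2.5)·(-2)) / 3 = -4/3 = -1.3333
  s[V,V] = ((2)·(2) + (-2)·(-2) + (2)·(2) + (-2)·(-2)) / 3 = 16/3 = 5.3333
  Sample standard deviations s_i = √(s[i,i]):
  s(U) = √(6.3333) = 2.5166
  s(V) = √(5.3333) = 2.3094

Step 3 — r_{ij} = s_{ij} / (s_i · s_j):
  r[U,U] = 1 (diagonal).
  r[U,V] = -1.3333 / (2.5166 · 2.3094) = -1.3333 / 5.8119 = -0.2294
  r[V,V] = 1 (diagonal).

R is symmetric with unit diagonal. Assembling:

R = [[1, -0.2294],
 [-0.2294, 1]]


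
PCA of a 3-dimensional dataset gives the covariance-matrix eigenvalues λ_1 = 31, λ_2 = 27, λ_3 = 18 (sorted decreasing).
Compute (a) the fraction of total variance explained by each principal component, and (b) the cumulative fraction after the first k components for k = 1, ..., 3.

Step 1 — total variance = trace(Sigma) = Σ λ_i = 31 + 27 + 18 = 76.

Step 2 — fraction explained by component i = λ_i / Σ λ:
  PC1: 31/76 = 0.4079
  PC2: 27/76 = 0.3553
  PC3: 18/76 = 0.2368

Step 3 — cumulative fraction after k components = (λ_1 + ... + λ_k) / Σ λ:
  k = 1: 31/76 = 0.4079
  k = 2: (31 + 27)/76 = 58/76 = 0.7632
  k = 3: (31 + 27 + 18)/76 = 76/76 = 1

Summary (fraction, with percent):

explained: PC1 0.4079 (40.79%), PC2 0.3553 (35.53%), PC3 0.2368 (23.68%);  cumulative: 0.4079, 0.7632, 1


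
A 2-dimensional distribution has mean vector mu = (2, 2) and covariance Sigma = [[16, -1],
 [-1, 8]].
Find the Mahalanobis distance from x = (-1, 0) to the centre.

Step 1 — centre the observation: (x - mu) = (-3, -2).

Step 2 — invert Sigma. det(Sigma) = 16·8 - (-1)² = 127.
  Sigma^{-1} = (1/det) · [[d, -b], [-b, a]] = [[0.063, 0.0079],
 [0.0079, 0.126]].

Step 3 — form the quadratic (x - mu)^T · Sigma^{-1} · (x - mu):
  Sigma^{-1} · (x - mu) = (-0.2047, -0.2756).
  (x - mu)^T · [Sigma^{-1} · (x - mu)] = (-3)·(-0.2047) + (-2)·(-0.2756) = 1.1654.

Step 4 — take square root: d = √(1.1654) ≈ 1.0795.

d(x, mu) = √(1.1654) ≈ 1.0795


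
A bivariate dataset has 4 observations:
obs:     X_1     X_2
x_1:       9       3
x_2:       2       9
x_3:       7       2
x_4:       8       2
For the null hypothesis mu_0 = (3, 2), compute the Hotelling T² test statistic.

Step 1 — sample mean vector:
  mean(X_1) = (9 + 2 + 7 + 8) / 4 = 26/4 = 6.5
  mean(X_2) = (3 + 9 + 2 + 2) / 4 = 16/4 = 4
  x̄ = (6.5, 4),  deviation x̄ - mu_0 = (6.5, 4) - (3, 2) = (3.5, 2).

Step 2 — sample covariance matrix, S[i,j] = (1/(n-1)) · Σ_k (x_{k,i} - mean_i) · (x_{k,j} - mean_j), divisor n-1 = 3:
  S[X_1,X_1] = ((2.5)·(2.5) + (-4.5)·(-4.5) + (0.5)·(0.5) + (1.5)·(1.5)) / 3 = 29/3 = 9.6667
  S[X_1,X_2] = ((2.5)·(-1) + (-4.5)·(5) + (0.5)·(-2) + (1.5)·(-2)) / 3 = -29/3 = -9.6667
  S[X_2,X_2] = ((-1)·(-1) + (5)·(5) + (-2)·(-2) + (-2)·(-2)) / 3 = 34/3 = 11.3333
  S = [[9.6667, -9.6667],
 [-9.6667, 11.3333]].

Step 3 — invert S. det(S) = 9.6667·11.3333 - (-9.6667)² = 16.1111.
  S^{-1} = (1/det) · [[d, -b], [-b, a]] = [[0.7034, 0.6],
 [0.6, 0.6]].

Step 4 — quadratic form (x̄ - mu_0)^T · S^{-1} · (x̄ - mu_0):
  S^{-1} · (x̄ - mu_0) = (3.6621, 3.3),
  (x̄ - mu_0)^T · [...] = (3.5)·(3.6621) + (2)·(3.3) = 19.4172.

Step 5 — scale by n: T² = 4 · 19.4172 = 77.669.

T² ≈ 77.669


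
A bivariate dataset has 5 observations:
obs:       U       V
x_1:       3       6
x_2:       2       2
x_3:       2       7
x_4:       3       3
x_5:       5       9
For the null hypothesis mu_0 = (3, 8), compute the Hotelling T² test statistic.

Step 1 — sample mean vector:
  mean(U) = (3 + 2 + 2 + 3 + 5) / 5 = 15/5 = 3
  mean(V) = (6 + 2 + 7 + 3 + 9) / 5 = 27/5 = 5.4
  x̄ = (3, 5.4),  deviation x̄ - mu_0 = (3, 5.4) - (3, 8) = (0, -2.6).

Step 2 — sample covariance matrix, S[i,j] = (1/(n-1)) · Σ_k (x_{k,i} - mean_i) · (x_{k,j} - mean_j), divisor n-1 = 4:
  S[U,U] = ((0)·(0) + (-1)·(-1) + (-1)·(-1) + (0)·(0) + (2)·(2)) / 4 = 6/4 = 1.5
  S[U,V] = ((0)·(0.6) + (-1)·(-3.4) + (-1)·(1.6) + (0)·(-2.4) + (2)·(3.6)) / 4 = 9/4 = 2.25
  S[V,V] = ((0.6)·(0.6) + (-3.4)·(-3.4) + (1.6)·(1.6) + (-2.4)·(-2.4) + (3.6)·(3.6)) / 4 = 33.2/4 = 8.3
  S = [[1.5, 2.25],
 [2.25, 8.3]].

Step 3 — invert S. det(S) = 1.5·8.3 - (2.25)² = 7.3875.
  S^{-1} = (1/det) · [[d, -b], [-b, a]] = [[1.1235, -0.3046],
 [-0.3046, 0.203]].

Step 4 — quadratic form (x̄ - mu_0)^T · S^{-1} · (x̄ - mu_0):
  S^{-1} · (x̄ - mu_0) = (0.7919, -0.5279),
  (x̄ - mu_0)^T · [...] = (0)·(0.7919) + (-2.6)·(-0.5279) = 1.3726.

Step 5 — scale by n: T² = 5 · 1.3726 = 6.8629.

T² ≈ 6.8629


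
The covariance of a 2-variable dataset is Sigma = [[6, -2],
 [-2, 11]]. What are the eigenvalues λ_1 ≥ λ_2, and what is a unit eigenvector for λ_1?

Step 1 — characteristic polynomial of 2×2 Sigma:
  det(Sigma - λI) = λ² - trace · λ + det = 0.
  trace = 6 + 11 = 17, det = 6·11 - (-2)² = 62.
Step 2 — discriminant:
  Δ = trace² - 4·det = 289 - 248 = 41.
Step 3 — eigenvalues:
  λ = (trace ± √Δ)/2 = (17 ± 6.4031)/2,
  λ_1 = 11.7016,  λ_2 = 5.2984.

Step 4 — unit eigenvector for λ_1: solve (Sigma - λ_1 I)v = 0. First row:
  (6 - 11.7016)·v_x + (-2)·v_y = 0, i.e. (-5.7016)·v_x + (-2)·v_y = 0,
  so v ∝ (b, λ_1 - a) = (-2, 5.7016); multiply by -1 so the first entry is positive: u = (2, -5.7016).
  ||u|| = √((2)² + (-5.7016)²) = √(36.5078) ≈ 6.0422,
  v_1 = u/||u|| ≈ (0.331, -0.9436) (||v_1|| = 1).

λ_1 = 11.7016,  λ_2 = 5.2984;  v_1 ≈ (0.331, -0.9436)


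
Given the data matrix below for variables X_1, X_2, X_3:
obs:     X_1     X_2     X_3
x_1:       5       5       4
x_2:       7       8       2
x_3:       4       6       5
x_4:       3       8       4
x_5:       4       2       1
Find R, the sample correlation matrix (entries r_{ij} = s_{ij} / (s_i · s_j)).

Step 1 — column means:
  mean(X_1) = (5 + 7 + 4 + 3 + 4) / 5 = 23/5 = 4.6
  mean(X_2) = (5 + 8 + 6 + 8 + 2) / 5 = 29/5 = 5.8
  mean(X_3) = (4 + 2 + 5 + 4 + 1) / 5 = 16/5 = 3.2

Step 2 — sample variances and covariances s[i,j] = (1/(n-1)) · Σ_k (x_{k,i} - mean_i) · (x_{k,j} - mean_j), with n-1 = 4:
  s[X_1,X_1] = ((0.4)·(0.4) + (2.4)·(2.4) + (-0.6)·(-0.6) + (-1.6)·(-1.6) + (-0.6)·(-0.6)) / 4 = 9.2/4 = 2.3
  s[X_1,X_2] = ((0.4)·(-0.8) + (2.4)·(2.2) + (-0.6)·(0.2) + (-1.6)·(2.2) + (-0.6)·(-3.8)) / 4 = 3.6/4 = 0.9
  s[X_1,X_3] = ((0.4)·(0.8) + (2.4)·(-1.2) + (-0.6)·(1.8) + (-1.6)·(0.8) + (-0.6)·(-2.2)) / 4 = -3.6/4 = -0.9
  s[X_2,X_2] = ((-0.8)·(-0.8) + (2.2)·(2.2) + (0.2)·(0.2) + (2.2)·(2.2) + (-3.8)·(-3.8)) / 4 = 24.8/4 = 6.2
  s[X_2,X_3] = ((-0.8)·(0.8) + (2.2)·(-1.2) + (0.2)·(1.8) + (2.2)·(0.8) + (-3.8)·(-2.2)) / 4 = 7.2/4 = 1.8
  s[X_3,X_3] = ((0.8)·(0.8) + (-1.2)·(-1.2) + (1.8)·(1.8) + (0.8)·(0.8) + (-2.2)·(-2.2)) / 4 = 10.8/4 = 2.7
  Sample standard deviations s_i = √(s[i,i]):
  s(X_1) = √(2.3) = 1.5166
  s(X_2) = √(6.2) = 2.49
  s(X_3) = √(2.7) = 1.6432

Step 3 — r_{ij} = s_{ij} / (s_i · s_j):
  r[X_1,X_1] = 1 (diagonal).
  r[X_1,X_2] = 0.9 / (1.5166 · 2.49) = 0.9 / 3.7762 = 0.2383
  r[X_1,X_3] = -0.9 / (1.5166 · 1.6432) = -0.9 / 2.492 = -0.3612
  r[X_2,X_2] = 1 (diagonal).
  r[X_2,X_3] = 1.8 / (2.49 · 1.6432) = 1.8 / 4.0915 = 0.4399
  r[X_3,X_3] = 1 (diagonal).

R is symmetric with unit diagonal. Assembling:

R = [[1, 0.2383, -0.3612],
 [0.2383, 1, 0.4399],
 [-0.3612, 0.4399, 1]]


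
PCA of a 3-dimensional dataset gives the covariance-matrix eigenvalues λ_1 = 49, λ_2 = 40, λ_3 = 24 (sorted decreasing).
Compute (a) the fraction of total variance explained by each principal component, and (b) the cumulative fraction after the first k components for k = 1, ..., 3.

Step 1 — total variance = trace(Sigma) = Σ λ_i = 49 + 40 + 24 = 113.

Step 2 — fraction explained by component i = λ_i / Σ λ:
  PC1: 49/113 = 0.4336
  PC2: 40/113 = 0.354
  PC3: 24/113 = 0.2124

Step 3 — cumulative fraction after k components = (λ_1 + ... + λ_k) / Σ λ:
  k = 1: 49/113 = 0.4336
  k = 2: (49 + 40)/113 = 89/113 = 0.7876
  k = 3: (49 + 40 + 24)/113 = 113/113 = 1

Summary (fraction, with percent):

explained: PC1 0.4336 (43.36%), PC2 0.354 (35.4%), PC3 0.2124 (21.24%);  cumulative: 0.4336, 0.7876, 1


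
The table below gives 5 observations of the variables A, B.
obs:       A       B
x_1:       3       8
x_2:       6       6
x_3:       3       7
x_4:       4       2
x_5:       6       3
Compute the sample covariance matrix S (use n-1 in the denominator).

Step 1 — column means:
  mean(A) = (3 + 6 + 3 + 4 + 6) / 5 = 22/5 = 4.4
  mean(B) = (8 + 6 + 7 + 2 + 3) / 5 = 26/5 = 5.2

Step 2 — sample covariance S[i,j] = (1/(n-1)) · Σ_k (x_{k,i} - mean_i) · (x_{k,j} - mean_j), with n-1 = 4.
  S[A,A] = ((-1.4)·(-1.4) + (1.6)·(1.6) + (-1.4)·(-1.4) + (-0.4)·(-0.4) + (1.6)·(1.6)) / 4 = 9.2/4 = 2.3
  S[A,B] = ((-1.4)·(2.8) + (1.6)·(0.8) + (-1.4)·(1.8) + (-0.4)·(-3.2) + (1.6)·(-2.2)) / 4 = -7.4/4 = -1.85
  S[B,B] = ((2.8)·(2.8) + (0.8)·(0.8) + (1.8)·(1.8) + (-3.2)·(-3.2) + (-2.2)·(-2.2)) / 4 = 26.8/4 = 6.7

S is symmetric (S[j,i] = S[i,j]). Assembling:

S = [[2.3, -1.85],
 [-1.85, 6.7]]


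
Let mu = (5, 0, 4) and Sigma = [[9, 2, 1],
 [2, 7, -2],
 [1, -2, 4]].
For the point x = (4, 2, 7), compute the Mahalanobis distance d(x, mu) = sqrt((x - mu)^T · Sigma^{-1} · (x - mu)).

Step 1 — centre the observation: (x - mu) = (-1, 2, 3).

Step 2 — invert Sigma (cofactor / det for 3×3, or solve directly):
  Sigma^{-1} = [[0.1297, -0.0541, -0.0595],
 [-0.0541, 0.1892, 0.1081],
 [-0.0595, 0.1081, 0.3189]].

Step 3 — form the quadratic (x - mu)^T · Sigma^{-1} · (x - mu):
  Sigma^{-1} · (x - mu) = (-0.4162, 0.7568, 1.2324).
  (x - mu)^T · [Sigma^{-1} · (x - mu)] = (-1)·(-0.4162) + (2)·(0.7568) + (3)·(1.2324) = 5.627.

Step 4 — take square root: d = √(5.627) ≈ 2.3721.

d(x, mu) = √(5.627) ≈ 2.3721


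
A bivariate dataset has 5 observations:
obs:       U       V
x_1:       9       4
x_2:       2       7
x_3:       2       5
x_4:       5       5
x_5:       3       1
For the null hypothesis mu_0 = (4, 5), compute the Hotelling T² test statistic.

Step 1 — sample mean vector:
  mean(U) = (9 + 2 + 2 + 5 + 3) / 5 = 21/5 = 4.2
  mean(V) = (4 + 7 + 5 + 5 + 1) / 5 = 22/5 = 4.4
  x̄ = (4.2, 4.4),  deviation x̄ - mu_0 = (4.2, 4.4) - (4, 5) = (0.2, -0.6).

Step 2 — sample covariance matrix, S[i,j] = (1/(n-1)) · Σ_k (x_{k,i} - mean_i) · (x_{k,j} - mean_j), divisor n-1 = 4:
  S[U,U] = ((4.8)·(4.8) + (-2.2)·(-2.2) + (-2.2)·(-2.2) + (0.8)·(0.8) + (-1.2)·(-1.2)) / 4 = 34.8/4 = 8.7
  S[U,V] = ((4.8)·(-0.4) + (-2.2)·(2.6) + (-2.2)·(0.6) + (0.8)·(0.6) + (-1.2)·(-3.4)) / 4 = -4.4/4 = -1.1
  S[V,V] = ((-0.4)·(-0.4) + (2.6)·(2.6) + (0.6)·(0.6) + (0.6)·(0.6) + (-3.4)·(-3.4)) / 4 = 19.2/4 = 4.8
  S = [[8.7, -1.1],
 [-1.1, 4.8]].

Step 3 — invert S. det(S) = 8.7·4.8 - (-1.1)² = 40.55.
  S^{-1} = (1/det) · [[d, -b], [-b, a]] = [[0.1184, 0.0271],
 [0.0271, 0.2145]].

Step 4 — quadratic form (x̄ - mu_0)^T · S^{-1} · (x̄ - mu_0):
  S^{-1} · (x̄ - mu_0) = (0.0074, -0.1233),
  (x̄ - mu_0)^T · [...] = (0.2)·(0.0074) + (-0.6)·(-0.1233) = 0.0755.

Step 5 — scale by n: T² = 5 · 0.0755 = 0.3773.

T² ≈ 0.3773


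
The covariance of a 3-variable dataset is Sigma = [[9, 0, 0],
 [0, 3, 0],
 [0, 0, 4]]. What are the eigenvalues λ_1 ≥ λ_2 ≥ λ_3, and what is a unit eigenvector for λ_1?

Step 1 — characteristic polynomial p(λ) = det(λI - Sigma) = λ³ - tr·λ² + c_1·λ - det, where tr = trace, c_1 = sum of the principal 2×2 minors, det = det(Sigma):
  tr = 9 + 3 + 4 = 16,
  c_1 = (9·3 - (0)²) + (9·4 - (0)²) + (3·4 - (0)²) = 27 + 36 + 12 = 75,
  det = 9·(3·4 - (0)²) - (0)·((0)·4 - (0)·(0)) + (0)·((0)·(0) - 3·(0)) = 9·(12) - (0)·(0) + (0)·(0) = 108.
  So p(λ) = λ³ - 16λ² + 75λ - 108.
Step 2 — look for an integer root (rational root theorem: any rational root is an integer divisor of 108). Testing λ = 3:
  p(3) = 27 - 144 + 225 - 108 = 0  ✓
  Dividing out (λ - 3): p(λ) = (λ - 3)(λ² - 13λ + 36).
Step 3 — remaining eigenvalues from the quadratic λ² - 13λ + 36 = 0:
  Δ = 13² - 4·36 = 169 - 144 = 25,  λ = (13 ± √25)/2 = (13 ± 5)/2 = 9 or 4.
  Sorted: λ_1 = 9,  λ_2 = 4,  λ_3 = 3  (check: sum = 16 = tr ✓).

Step 4 — unit eigenvector for λ_1 = 9: v spans the null space of (Sigma - λ_1 I), whose rows are
  r_1 = (0, 0, 0),  r_2 = (0, -6, 0),  r_3 = (0, 0, -5).
  v is orthogonal to every row, so take v ∝ r_2 × r_3 = ((-6)·(-5) - (0)·(0), (0)·(0) - (0)·(-5), (0)·(0) - (-6)·(0)) = (30, 0, 0).
  Rescale (divide by 30): u = (1, 0, 0).
  ||u|| = √((1)² + (0)² + (0)²) = √(1) = 1,  v_1 = u/||u|| ≈ (1, 0, 0) (||v_1|| = 1).

λ_1 = 9,  λ_2 = 4,  λ_3 = 3;  v_1 ≈ (1, 0, 0)


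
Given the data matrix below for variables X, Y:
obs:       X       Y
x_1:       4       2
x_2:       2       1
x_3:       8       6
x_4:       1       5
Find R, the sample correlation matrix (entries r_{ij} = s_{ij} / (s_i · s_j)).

Step 1 — column means:
  mean(X) = (4 + 2 + 8 + 1) / 4 = 15/4 = 3.75
  mean(Y) = (2 + 1 + 6 + 5) / 4 = 14/4 = 3.5

Step 2 — sample variances and covariances s[i,j] = (1/(n-1)) · Σ_k (x_{k,i} - mean_i) · (x_{k,j} - mean_j), with n-1 = 3:
  s[X,X] = ((0.25)·(0.25) + (-1.75)·(-1.75) + (4.25)·(4.25) + (-2.75)·(-2.75)) / 3 = 28.75/3 = 9.5833
  s[X,Y] = ((0.25)·(-1.5) + (-1.75)·(-2.5) + (4.25)·(2.5) + (-2.75)·(1.5)) / 3 = 10.5/3 = 3.5
  s[Y,Y] = ((-1.5)·(-1.5) + (-2.5)·(-2.5) + (2.5)·(2.5) + (1.5)·(1.5)) / 3 = 17/3 = 5.6667
  Sample standard deviations s_i = √(s[i,i]):
  s(X) = √(9.5833) = 3.0957
  s(Y) = √(5.6667) = 2.3805

Step 3 — r_{ij} = s_{ij} / (s_i · s_j):
  r[X,X] = 1 (diagonal).
  r[X,Y] = 3.5 / (3.0957 · 2.3805) = 3.5 / 7.3692 = 0.4749
  r[Y,Y] = 1 (diagonal).

R is symmetric with unit diagonal. Assembling:

R = [[1, 0.4749],
 [0.4749, 1]]


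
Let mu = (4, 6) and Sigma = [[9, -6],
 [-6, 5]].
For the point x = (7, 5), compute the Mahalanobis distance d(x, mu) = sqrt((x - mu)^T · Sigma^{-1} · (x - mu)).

Step 1 — centre the observation: (x - mu) = (3, -1).

Step 2 — invert Sigma. det(Sigma) = 9·5 - (-6)² = 9.
  Sigma^{-1} = (1/det) · [[d, -b], [-b, a]] = [[0.5556, 0.6667],
 [0.6667, 1]].

Step 3 — form the quadratic (x - mu)^T · Sigma^{-1} · (x - mu):
  Sigma^{-1} · (x - mu) = (1, 1).
  (x - mu)^T · [Sigma^{-1} · (x - mu)] = (3)·(1) + (-1)·(1) = 2.

Step 4 — take square root: d = √(2) ≈ 1.4142.

d(x, mu) = √(2) ≈ 1.4142


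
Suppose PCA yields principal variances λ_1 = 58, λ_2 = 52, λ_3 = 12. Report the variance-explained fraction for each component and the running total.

Step 1 — total variance = trace(Sigma) = Σ λ_i = 58 + 52 + 12 = 122.

Step 2 — fraction explained by component i = λ_i / Σ λ:
  PC1: 58/122 = 0.4754
  PC2: 52/122 = 0.4262
  PC3: 12/122 = 0.0984

Step 3 — cumulative fraction after k components = (λ_1 + ... + λ_k) / Σ λ:
  k = 1: 58/122 = 0.4754
  k = 2: (58 + 52)/122 = 110/122 = 0.9016
  k = 3: (58 + 52 + 12)/122 = 122/122 = 1

Summary (fraction, with percent):

explained: PC1 0.4754 (47.54%), PC2 0.4262 (42.62%), PC3 0.0984 (9.84%);  cumulative: 0.4754, 0.9016, 1


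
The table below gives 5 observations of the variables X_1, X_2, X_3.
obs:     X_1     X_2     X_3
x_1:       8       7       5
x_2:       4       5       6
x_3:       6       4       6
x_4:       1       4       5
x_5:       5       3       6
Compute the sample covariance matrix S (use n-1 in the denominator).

Step 1 — column means:
  mean(X_1) = (8 + 4 + 6 + 1 + 5) / 5 = 24/5 = 4.8
  mean(X_2) = (7 + 5 + 4 + 4 + 3) / 5 = 23/5 = 4.6
  mean(X_3) = (5 + 6 + 6 + 5 + 6) / 5 = 28/5 = 5.6

Step 2 — sample covariance S[i,j] = (1/(n-1)) · Σ_k (x_{k,i} - mean_i) · (x_{k,j} - mean_j), with n-1 = 4.
  S[X_1,X_1] = ((3.2)·(3.2) + (-0.8)·(-0.8) + (1.2)·(1.2) + (-3.8)·(-3.8) + (0.2)·(0.2)) / 4 = 26.8/4 = 6.7
  S[X_1,X_2] = ((3.2)·(2.4) + (-0.8)·(0.4) + (1.2)·(-0.6) + (-3.8)·(-0.6) + (0.2)·(-1.6)) / 4 = 8.6/4 = 2.15
  S[X_1,X_3] = ((3.2)·(-0.6) + (-0.8)·(0.4) + (1.2)·(0.4) + (-3.8)·(-0.6) + (0.2)·(0.4)) / 4 = 0.6/4 = 0.15
  S[X_2,X_2] = ((2.4)·(2.4) + (0.4)·(0.4) + (-0.6)·(-0.6) + (-0.6)·(-0.6) + (-1.6)·(-1.6)) / 4 = 9.2/4 = 2.3
  S[X_2,X_3] = ((2.4)·(-0.6) + (0.4)·(0.4) + (-0.6)·(0.4) + (-0.6)·(-0.6) + (-1.6)·(0.4)) / 4 = -1.8/4 = -0.45
  S[X_3,X_3] = ((-0.6)·(-0.6) + (0.4)·(0.4) + (0.4)·(0.4) + (-0.6)·(-0.6) + (0.4)·(0.4)) / 4 = 1.2/4 = 0.3

S is symmetric (S[j,i] = S[i,j]). Assembling:

S = [[6.7, 2.15, 0.15],
 [2.15, 2.3, -0.45],
 [0.15, -0.45, 0.3]]


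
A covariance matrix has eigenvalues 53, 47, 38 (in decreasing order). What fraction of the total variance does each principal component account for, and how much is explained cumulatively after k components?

Step 1 — total variance = trace(Sigma) = Σ λ_i = 53 + 47 + 38 = 138.

Step 2 — fraction explained by component i = λ_i / Σ λ:
  PC1: 53/138 = 0.3841
  PC2: 47/138 = 0.3406
  PC3: 38/138 = 0.2754

Step 3 — cumulative fraction after k components = (λ_1 + ... + λ_k) / Σ λ:
  k = 1: 53/138 = 0.3841
  k = 2: (53 + 47)/138 = 100/138 = 0.7246
  k = 3: (53 + 47 + 38)/138 = 138/138 = 1

Summary (fraction, with percent):

explained: PC1 0.3841 (38.41%), PC2 0.3406 (34.06%), PC3 0.2754 (27.54%);  cumulative: 0.3841, 0.7246, 1


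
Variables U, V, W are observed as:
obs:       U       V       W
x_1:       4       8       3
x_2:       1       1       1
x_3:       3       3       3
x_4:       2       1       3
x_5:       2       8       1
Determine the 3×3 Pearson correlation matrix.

Step 1 — column means:
  mean(U) = (4 + 1 + 3 + 2 + 2) / 5 = 12/5 = 2.4
  mean(V) = (8 + 1 + 3 + 1 + 8) / 5 = 21/5 = 4.2
  mean(W) = (3 + 1 + 3 + 3 + 1) / 5 = 11/5 = 2.2

Step 2 — sample variances and covariances s[i,j] = (1/(n-1)) · Σ_k (x_{k,i} - mean_i) · (x_{k,j} - mean_j), with n-1 = 4:
  s[U,U] = ((1.6)·(1.6) + (-1.4)·(-1.4) + (0.6)·(0.6) + (-0.4)·(-0.4) + (-0.4)·(-0.4)) / 4 = 5.2/4 = 1.3
  s[U,V] = ((1.6)·(3.8) + (-1.4)·(-3.2) + (0.6)·(-1.2) + (-0.4)·(-3.2) + (-0.4)·(3.8)) / 4 = 9.6/4 = 2.4
  s[U,W] = ((1.6)·(0.8) + (-1.4)·(-1.2) + (0.6)·(0.8) + (-0.4)·(0.8) + (-0.4)·(-1.2)) / 4 = 3.6/4 = 0.9
  s[V,V] = ((3.8)·(3.8) + (-3.2)·(-3.2) + (-1.2)·(-1.2) + (-3.2)·(-3.2) + (3.8)·(3.8)) / 4 = 50.8/4 = 12.7
  s[V,W] = ((3.8)·(0.8) + (-3.2)·(-1.2) + (-1.2)·(0.8) + (-3.2)·(0.8) + (3.8)·(-1.2)) / 4 = -1.2/4 = -0.3
  s[W,W] = ((0.8)·(0.8) + (-1.2)·(-1.2) + (0.8)·(0.8) + (0.8)·(0.8) + (-1.2)·(-1.2)) / 4 = 4.8/4 = 1.2
  Sample standard deviations s_i = √(s[i,i]):
  s(U) = √(1.3) = 1.1402
  s(V) = √(12.7) = 3.5637
  s(W) = √(1.2) = 1.0954

Step 3 — r_{ij} = s_{ij} / (s_i · s_j):
  r[U,U] = 1 (diagonal).
  r[U,V] = 2.4 / (1.1402 · 3.5637) = 2.4 / 4.0632 = 0.5907
  r[U,W] = 0.9 / (1.1402 · 1.0954) = 0.9 / 1.249 = 0.7206
  r[V,V] = 1 (diagonal).
  r[V,W] = -0.3 / (3.5637 · 1.0954) = -0.3 / 3.9038 = -0.0768
  r[W,W] = 1 (diagonal).

R is symmetric with unit diagonal. Assembling:

R = [[1, 0.5907, 0.7206],
 [0.5907, 1, -0.0768],
 [0.7206, -0.0768, 1]]


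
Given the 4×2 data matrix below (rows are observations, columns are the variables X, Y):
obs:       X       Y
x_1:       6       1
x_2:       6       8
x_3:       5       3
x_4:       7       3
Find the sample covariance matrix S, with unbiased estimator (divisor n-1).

Step 1 — column means:
  mean(X) = (6 + 6 + 5 + 7) / 4 = 24/4 = 6
  mean(Y) = (1 + 8 + 3 + 3) / 4 = 15/4 = 3.75

Step 2 — sample covariance S[i,j] = (1/(n-1)) · Σ_k (x_{k,i} - mean_i) · (x_{k,j} - mean_j), with n-1 = 3.
  S[X,X] = ((0)·(0) + (0)·(0) + (-1)·(-1) + (1)·(1)) / 3 = 2/3 = 0.6667
  S[X,Y] = ((0)·(-2.75) + (0)·(4.25) + (-1)·(-0.75) + (1)·(-0.75)) / 3 = 0/3 = 0
  S[Y,Y] = ((-2.75)·(-2.75) + (4.25)·(4.25) + (-0.75)·(-0.75) + (-0.75)·(-0.75)) / 3 = 26.75/3 = 8.9167

S is symmetric (S[j,i] = S[i,j]). Assembling:

S = [[0.6667, 0],
 [0, 8.9167]]


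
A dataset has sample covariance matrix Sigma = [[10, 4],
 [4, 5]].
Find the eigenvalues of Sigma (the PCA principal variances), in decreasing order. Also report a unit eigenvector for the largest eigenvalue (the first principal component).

Step 1 — characteristic polynomial of 2×2 Sigma:
  det(Sigma - λI) = λ² - trace · λ + det = 0.
  trace = 10 + 5 = 15, det = 10·5 - (4)² = 34.
Step 2 — discriminant:
  Δ = trace² - 4·det = 225 - 136 = 89.
Step 3 — eigenvalues:
  λ = (trace ± √Δ)/2 = (15 ± 9.434)/2,
  λ_1 = 12.217,  λ_2 = 2.783.

Step 4 — unit eigenvector for λ_1: solve (Sigma - λ_1 I)v = 0. First row:
  (10 - 12.217)·v_x + (4)·v_y = 0, i.e. (-2.217)·v_x + (4)·v_y = 0,
  so v ∝ (b, λ_1 - a) = (4, 2.217) = u.
  ||u|| = √((4)² + (2.217)²) = √(20.915) ≈ 4.5733,
  v_1 = u/||u|| ≈ (0.8746, 0.4848) (||v_1|| = 1).

λ_1 = 12.217,  λ_2 = 2.783;  v_1 ≈ (0.8746, 0.4848)


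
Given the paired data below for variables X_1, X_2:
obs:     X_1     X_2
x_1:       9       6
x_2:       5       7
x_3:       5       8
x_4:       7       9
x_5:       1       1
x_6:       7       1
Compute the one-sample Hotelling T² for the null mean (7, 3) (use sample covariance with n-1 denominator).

Step 1 — sample mean vector:
  mean(X_1) = (9 + 5 + 5 + 7 + 1 + 7) / 6 = 34/6 = 5.6667
  mean(X_2) = (6 + 7 + 8 + 9 + 1 + 1) / 6 = 32/6 = 5.3333
  x̄ = (5.6667, 5.3333),  deviation x̄ - mu_0 = (5.6667, 5.3333) - (7, 3) = (-1.3333, 2.3333).

Step 2 — sample covariance matrix, S[i,j] = (1/(n-1)) · Σ_k (x_{k,i} - mean_i) · (x_{k,j} - mean_j), divisor n-1 = 5:
  S[X_1,X_1] = ((3.3333)·(3.3333) + (-0.6667)·(-0.6667) + (-0.6667)·(-0.6667) + (1.3333)·(1.3333) + (-4.6667)·(-4.6667) + (1.3333)·(1.3333)) / 5 = 37.3333/5 = 7.4667
  S[X_1,X_2] = ((3.3333)·(0.6667) + (-0.6667)·(1.6667) + (-0.6667)·(2.6667) + (1.3333)·(3.6667) + (-4.6667)·(-4.3333) + (1.3333)·(-4.3333)) / 5 = 18.6667/5 = 3.7333
  S[X_2,X_2] = ((0.6667)·(0.6667) + (1.6667)·(1.6667) + (2.6667)·(2.6667) + (3.6667)·(3.6667) + (-4.3333)·(-4.3333) + (-4.3333)·(-4.3333)) / 5 = 61.3333/5 = 12.2667
  S = [[7.4667, 3.7333],
 [3.7333, 12.2667]].

Step 3 — invert S. det(S) = 7.4667·12.2667 - (3.7333)² = 77.6533.
  S^{-1} = (1/det) · [[d, -b], [-b, a]] = [[0.158, -0.0481],
 [-0.0481, 0.0962]].

Step 4 — quadratic form (x̄ - mu_0)^T · S^{-1} · (x̄ - mu_0):
  S^{-1} · (x̄ - mu_0) = (-0.3228, 0.2885),
  (x̄ - mu_0)^T · [...] = (-1.3333)·(-0.3228) + (2.3333)·(0.2885) = 1.1035.

Step 5 — scale by n: T² = 6 · 1.1035 = 6.6209.

T² ≈ 6.6209


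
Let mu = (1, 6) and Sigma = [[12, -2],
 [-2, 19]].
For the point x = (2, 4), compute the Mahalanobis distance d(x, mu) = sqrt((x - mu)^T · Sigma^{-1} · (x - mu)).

Step 1 — centre the observation: (x - mu) = (1, -2).

Step 2 — invert Sigma. det(Sigma) = 12·19 - (-2)² = 224.
  Sigma^{-1} = (1/det) · [[d, -b], [-b, a]] = [[0.0848, 0.0089],
 [0.0089, 0.0536]].

Step 3 — form the quadratic (x - mu)^T · Sigma^{-1} · (x - mu):
  Sigma^{-1} · (x - mu) = (0.067, -0.0982).
  (x - mu)^T · [Sigma^{-1} · (x - mu)] = (1)·(0.067) + (-2)·(-0.0982) = 0.2634.

Step 4 — take square root: d = √(0.2634) ≈ 0.5132.

d(x, mu) = √(0.2634) ≈ 0.5132


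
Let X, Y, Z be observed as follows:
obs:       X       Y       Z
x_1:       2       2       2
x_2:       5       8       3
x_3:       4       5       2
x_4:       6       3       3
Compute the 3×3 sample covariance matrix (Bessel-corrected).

Step 1 — column means:
  mean(X) = (2 + 5 + 4 + 6) / 4 = 17/4 = 4.25
  mean(Y) = (2 + 8 + 5 + 3) / 4 = 18/4 = 4.5
  mean(Z) = (2 + 3 + 2 + 3) / 4 = 10/4 = 2.5

Step 2 — sample covariance S[i,j] = (1/(n-1)) · Σ_k (x_{k,i} - mean_i) · (x_{k,j} - mean_j), with n-1 = 3.
  S[X,X] = ((-2.25)·(-2.25) + (0.75)·(0.75) + (-0.25)·(-0.25) + (1.75)·(1.75)) / 3 = 8.75/3 = 2.9167
  S[X,Y] = ((-2.25)·(-2.5) + (0.75)·(3.5) + (-0.25)·(0.5) + (1.75)·(-1.5)) / 3 = 5.5/3 = 1.8333
  S[X,Z] = ((-2.25)·(-0.5) + (0.75)·(0.5) + (-0.25)·(-0.5) + (1.75)·(0.5)) / 3 = 2.5/3 = 0.8333
  S[Y,Y] = ((-2.5)·(-2.5) + (3.5)·(3.5) + (0.5)·(0.5) + (-1.5)·(-1.5)) / 3 = 21/3 = 7
  S[Y,Z] = ((-2.5)·(-0.5) + (3.5)·(0.5) + (0.5)·(-0.5) + (-1.5)·(0.5)) / 3 = 2/3 = 0.6667
  S[Z,Z] = ((-0.5)·(-0.5) + (0.5)·(0.5) + (-0.5)·(-0.5) + (0.5)·(0.5)) / 3 = 1/3 = 0.3333

S is symmetric (S[j,i] = S[i,j]). Assembling:

S = [[2.9167, 1.8333, 0.8333],
 [1.8333, 7, 0.6667],
 [0.8333, 0.6667, 0.3333]]


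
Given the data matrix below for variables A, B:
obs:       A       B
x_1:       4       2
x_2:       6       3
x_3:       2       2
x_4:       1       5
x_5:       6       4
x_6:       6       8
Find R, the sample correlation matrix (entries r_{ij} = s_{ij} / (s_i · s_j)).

Step 1 — column means:
  mean(A) = (4 + 6 + 2 + 1 + 6 + 6) / 6 = 25/6 = 4.1667
  mean(B) = (2 + 3 + 2 + 5 + 4 + 8) / 6 = 24/6 = 4

Step 2 — sample variances and covariances s[i,j] = (1/(n-1)) · Σ_k (x_{k,i} - mean_i) · (x_{k,j} - mean_j), with n-1 = 5:
  s[A,A] = ((-0.1667)·(-0.1667) + (1.8333)·(1.8333) + (-2.1667)·(-2.1667) + (-3.1667)·(-3.1667) + (1.8333)·(1.8333) + (1.8333)·(1.8333)) / 5 = 24.8333/5 = 4.9667
  s[A,B] = ((-0.1667)·(-2) + (1.8333)·(-1) + (-2.1667)·(-2) + (-3.1667)·(1) + (1.8333)·(0) + (1.8333)·(4)) / 5 = 7/5 = 1.4
  s[B,B] = ((-2)·(-2) + (-1)·(-1) + (-2)·(-2) + (1)·(1) + (0)·(0) + (4)·(4)) / 5 = 26/5 = 5.2
  Sample standard deviations s_i = √(s[i,i]):
  s(A) = √(4.9667) = 2.2286
  s(B) = √(5.2) = 2.2804

Step 3 — r_{ij} = s_{ij} / (s_i · s_j):
  r[A,A] = 1 (diagonal).
  r[A,B] = 1.4 / (2.2286 · 2.2804) = 1.4 / 5.082 = 0.2755
  r[B,B] = 1 (diagonal).

R is symmetric with unit diagonal. Assembling:

R = [[1, 0.2755],
 [0.2755, 1]]


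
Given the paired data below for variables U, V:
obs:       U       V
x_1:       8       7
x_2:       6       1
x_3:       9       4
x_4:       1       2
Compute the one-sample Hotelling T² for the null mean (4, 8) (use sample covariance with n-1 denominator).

Step 1 — sample mean vector:
  mean(U) = (8 + 6 + 9 + 1) / 4 = 24/4 = 6
  mean(V) = (7 + 1 + 4 + 2) / 4 = 14/4 = 3.5
  x̄ = (6, 3.5),  deviation x̄ - mu_0 = (6, 3.5) - (4, 8) = (2, -4.5).

Step 2 — sample covariance matrix, S[i,j] = (1/(n-1)) · Σ_k (x_{k,i} - mean_i) · (x_{k,j} - mean_j), divisor n-1 = 3:
  S[U,U] = ((2)·(2) + (0)·(0) + (3)·(3) + (-5)·(-5)) / 3 = 38/3 = 12.6667
  S[U,V] = ((2)·(3.5) + (0)·(-2.5) + (3)·(0.5) + (-5)·(-1.5)) / 3 = 16/3 = 5.3333
  S[V,V] = ((3.5)·(3.5) + (-2.5)·(-2.5) + (0.5)·(0.5) + (-1.5)·(-1.5)) / 3 = 21/3 = 7
  S = [[12.6667, 5.3333],
 [5.3333, 7]].

Step 3 — invert S. det(S) = 12.6667·7 - (5.3333)² = 60.2222.
  S^{-1} = (1/det) · [[d, -b], [-b, a]] = [[0.1162, -0.0886],
 [-0.0886, 0.2103]].

Step 4 — quadratic form (x̄ - mu_0)^T · S^{-1} · (x̄ - mu_0):
  S^{-1} · (x̄ - mu_0) = (0.631, -1.1236),
  (x̄ - mu_0)^T · [...] = (2)·(0.631) + (-4.5)·(-1.1236) = 6.3183.

Step 5 — scale by n: T² = 4 · 6.3183 = 25.2731.

T² ≈ 25.2731


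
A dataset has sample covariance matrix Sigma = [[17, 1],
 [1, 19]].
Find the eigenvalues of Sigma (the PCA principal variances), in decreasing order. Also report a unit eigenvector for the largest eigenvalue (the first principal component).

Step 1 — characteristic polynomial of 2×2 Sigma:
  det(Sigma - λI) = λ² - trace · λ + det = 0.
  trace = 17 + 19 = 36, det = 17·19 - (1)² = 322.
Step 2 — discriminant:
  Δ = trace² - 4·det = 1296 - 1288 = 8.
Step 3 — eigenvalues:
  λ = (trace ± √Δ)/2 = (36 ± 2.8284)/2,
  λ_1 = 19.4142,  λ_2 = 16.5858.

Step 4 — unit eigenvector for λ_1: solve (Sigma - λ_1 I)v = 0. First row:
  (17 - 19.4142)·v_x + (1)·v_y = 0, i.e. (-2.4142)·v_x + (1)·v_y = 0,
  so v ∝ (b, λ_1 - a) = (1, 2.4142) = u.
  ||u|| = √((1)² + (2.4142)²) = √(6.8284) ≈ 2.6131,
  v_1 = u/||u|| ≈ (0.3827, 0.9239) (||v_1|| = 1).

λ_1 = 19.4142,  λ_2 = 16.5858;  v_1 ≈ (0.3827, 0.9239)


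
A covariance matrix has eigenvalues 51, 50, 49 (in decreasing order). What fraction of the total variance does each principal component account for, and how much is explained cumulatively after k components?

Step 1 — total variance = trace(Sigma) = Σ λ_i = 51 + 50 + 49 = 150.

Step 2 — fraction explained by component i = λ_i / Σ λ:
  PC1: 51/150 = 0.34
  PC2: 50/150 = 0.3333
  PC3: 49/150 = 0.3267

Step 3 — cumulative fraction after k components = (λ_1 + ... + λ_k) / Σ λ:
  k = 1: 51/150 = 0.34
  k = 2: (51 + 50)/150 = 101/150 = 0.6733
  k = 3: (51 + 50 + 49)/150 = 150/150 = 1

Summary (fraction, with percent):

explained: PC1 0.34 (34%), PC2 0.3333 (33.33%), PC3 0.3267 (32.67%);  cumulative: 0.34, 0.6733, 1


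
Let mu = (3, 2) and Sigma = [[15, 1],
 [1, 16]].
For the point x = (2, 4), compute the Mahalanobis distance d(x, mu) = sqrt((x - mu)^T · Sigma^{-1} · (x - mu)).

Step 1 — centre the observation: (x - mu) = (-1, 2).

Step 2 — invert Sigma. det(Sigma) = 15·16 - (1)² = 239.
  Sigma^{-1} = (1/det) · [[d, -b], [-b, a]] = [[0.0669, -0.0042],
 [-0.0042, 0.0628]].

Step 3 — form the quadratic (x - mu)^T · Sigma^{-1} · (x - mu):
  Sigma^{-1} · (x - mu) = (-0.0753, 0.1297).
  (x - mu)^T · [Sigma^{-1} · (x - mu)] = (-1)·(-0.0753) + (2)·(0.1297) = 0.3347.

Step 4 — take square root: d = √(0.3347) ≈ 0.5786.

d(x, mu) = √(0.3347) ≈ 0.5786


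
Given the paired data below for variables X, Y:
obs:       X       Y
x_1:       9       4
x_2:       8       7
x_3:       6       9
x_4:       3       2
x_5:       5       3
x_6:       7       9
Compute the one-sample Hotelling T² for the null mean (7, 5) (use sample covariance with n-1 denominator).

Step 1 — sample mean vector:
  mean(X) = (9 + 8 + 6 + 3 + 5 + 7) / 6 = 38/6 = 6.3333
  mean(Y) = (4 + 7 + 9 + 2 + 3 + 9) / 6 = 34/6 = 5.6667
  x̄ = (6.3333, 5.6667),  deviation x̄ - mu_0 = (6.3333, 5.6667) - (7, 5) = (-0.6667, 0.6667).

Step 2 — sample covariance matrix, S[i,j] = (1/(n-1)) · Σ_k (x_{k,i} - mean_i) · (x_{k,j} - mean_j), divisor n-1 = 5:
  S[X,X] = ((2.6667)·(2.6667) + (1.6667)·(1.6667) + (-0.3333)·(-0.3333) + (-3.3333)·(-3.3333) + (-1.3333)·(-1.3333) + (0.6667)·(0.6667)) / 5 = 23.3333/5 = 4.6667
  S[X,Y] = ((2.6667)·(-1.6667) + (1.6667)·(1.3333) + (-0.3333)·(3.3333) + (-3.3333)·(-3.6667) + (-1.3333)·(-2.6667) + (0.6667)·(3.3333)) / 5 = 14.6667/5 = 2.9333
  S[Y,Y] = ((-1.6667)·(-1.6667) + (1.3333)·(1.3333) + (3.3333)·(3.3333) + (-3.6667)·(-3.6667) + (-2.6667)·(-2.6667) + (3.3333)·(3.3333)) / 5 = 47.3333/5 = 9.4667
  S = [[4.6667, 2.9333],
 [2.9333, 9.4667]].

Step 3 — invert S. det(S) = 4.6667·9.4667 - (2.9333)² = 35.5733.
  S^{-1} = (1/det) · [[d, -b], [-b, a]] = [[0.2661, -0.0825],
 [-0.0825, 0.1312]].

Step 4 — quadratic form (x̄ - mu_0)^T · S^{-1} · (x̄ - mu_0):
  S^{-1} · (x̄ - mu_0) = (-0.2324, 0.1424),
  (x̄ - mu_0)^T · [...] = (-0.6667)·(-0.2324) + (0.6667)·(0.1424) = 0.2499.

Step 5 — scale by n: T² = 6 · 0.2499 = 1.4993.

T² ≈ 1.4993


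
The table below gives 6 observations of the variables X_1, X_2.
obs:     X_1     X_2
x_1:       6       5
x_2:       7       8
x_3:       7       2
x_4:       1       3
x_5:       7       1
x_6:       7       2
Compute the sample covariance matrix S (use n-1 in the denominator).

Step 1 — column means:
  mean(X_1) = (6 + 7 + 7 + 1 + 7 + 7) / 6 = 35/6 = 5.8333
  mean(X_2) = (5 + 8 + 2 + 3 + 1 + 2) / 6 = 21/6 = 3.5

Step 2 — sample covariance S[i,j] = (1/(n-1)) · Σ_k (x_{k,i} - mean_i) · (x_{k,j} - mean_j), with n-1 = 5.
  S[X_1,X_1] = ((0.1667)·(0.1667) + (1.1667)·(1.1667) + (1.1667)·(1.1667) + (-4.8333)·(-4.8333) + (1.1667)·(1.1667) + (1.1667)·(1.1667)) / 5 = 28.8333/5 = 5.7667
  S[X_1,X_2] = ((0.1667)·(1.5) + (1.1667)·(4.5) + (1.1667)·(-1.5) + (-4.8333)·(-0.5) + (1.1667)·(-2.5) + (1.1667)·(-1.5)) / 5 = 1.5/5 = 0.3
  S[X_2,X_2] = ((1.5)·(1.5) + (4.5)·(4.5) + (-1.5)·(-1.5) + (-0.5)·(-0.5) + (-2.5)·(-2.5) + (-1.5)·(-1.5)) / 5 = 33.5/5 = 6.7

S is symmetric (S[j,i] = S[i,j]). Assembling:

S = [[5.7667, 0.3],
 [0.3, 6.7]]


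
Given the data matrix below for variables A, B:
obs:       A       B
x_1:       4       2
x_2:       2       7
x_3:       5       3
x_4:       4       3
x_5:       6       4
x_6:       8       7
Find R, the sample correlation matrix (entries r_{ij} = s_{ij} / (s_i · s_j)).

Step 1 — column means:
  mean(A) = (4 + 2 + 5 + 4 + 6 + 8) / 6 = 29/6 = 4.8333
  mean(B) = (2 + 7 + 3 + 3 + 4 + 7) / 6 = 26/6 = 4.3333

Step 2 — sample variances and covariances s[i,j] = (1/(n-1)) · Σ_k (x_{k,i} - mean_i) · (x_{k,j} - mean_j), with n-1 = 5:
  s[A,A] = ((-0.8333)·(-0.8333) + (-2.8333)·(-2.8333) + (0.1667)·(0.1667) + (-0.8333)·(-0.8333) + (1.1667)·(1.1667) + (3.1667)·(3.1667)) / 5 = 20.8333/5 = 4.1667
  s[A,B] = ((-0.8333)·(-2.3333) + (-2.8333)·(2.6667) + (0.1667)·(-1.3333) + (-0.8333)·(-1.3333) + (1.1667)·(-0.3333) + (3.1667)·(2.6667)) / 5 = 3.3333/5 = 0.6667
  s[B,B] = ((-2.3333)·(-2.3333) + (2.6667)·(2.6667) + (-1.3333)·(-1.3333) + (-1.3333)·(-1.3333) + (-0.3333)·(-0.3333) + (2.6667)·(2.6667)) / 5 = 23.3333/5 = 4.6667
  Sample standard deviations s_i = √(s[i,i]):
  s(A) = √(4.1667) = 2.0412
  s(B) = √(4.6667) = 2.1602

Step 3 — r_{ij} = s_{ij} / (s_i · s_j):
  r[A,A] = 1 (diagonal).
  r[A,B] = 0.6667 / (2.0412 · 2.1602) = 0.6667 / 4.4096 = 0.1512
  r[B,B] = 1 (diagonal).

R is symmetric with unit diagonal. Assembling:

R = [[1, 0.1512],
 [0.1512, 1]]


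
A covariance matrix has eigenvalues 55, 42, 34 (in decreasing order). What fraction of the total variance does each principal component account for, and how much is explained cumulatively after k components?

Step 1 — total variance = trace(Sigma) = Σ λ_i = 55 + 42 + 34 = 131.

Step 2 — fraction explained by component i = λ_i / Σ λ:
  PC1: 55/131 = 0.4198
  PC2: 42/131 = 0.3206
  PC3: 34/131 = 0.2595

Step 3 — cumulative fraction after k components = (λ_1 + ... + λ_k) / Σ λ:
  k = 1: 55/131 = 0.4198
  k = 2: (55 + 42)/131 = 97/131 = 0.7405
  k = 3: (55 + 42 + 34)/131 = 131/131 = 1

Summary (fraction, with percent):

explained: PC1 0.4198 (41.98%), PC2 0.3206 (32.06%), PC3 0.2595 (25.95%);  cumulative: 0.4198, 0.7405, 1


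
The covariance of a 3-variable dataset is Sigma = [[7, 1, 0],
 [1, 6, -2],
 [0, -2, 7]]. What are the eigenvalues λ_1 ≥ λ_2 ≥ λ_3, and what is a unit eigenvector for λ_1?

Step 1 — characteristic polynomial p(λ) = det(λI - Sigma) = λ³ - tr·λ² + c_1·λ - det, where tr = trace, c_1 = sum of the principal 2×2 minors, det = det(Sigma):
  tr = 7 + 6 + 7 = 20,
  c_1 = (7·6 - (1)²) + (7·7 - (0)²) + (6·7 - (-2)²) = 41 + 49 + 38 = 128,
  det = 7·(6·7 - (-2)²) - (1)·((1)·7 - (-2)·(0)) + (0)·((1)·(-2) - 6·(0)) = 7·(38) - (1)·(7) + (0)·(-2) = 259.
  So p(λ) = λ³ - 20λ² + 128λ - 259.
Step 2 — look for an integer root (rational root theorem: any rational root is an integer divisor of 259). Testing λ = 7:
  p(7) = 343 - 980 + 896 - 259 = 0  ✓
  Dividing out (λ - 7): p(λ) = (λ - 7)(λ² - 13λ + 37).
Step 3 — remaining eigenvalues from the quadratic λ² - 13λ + 37 = 0:
  Δ = 13² - 4·37 = 169 - 148 = 21,  λ = (13 ± √21)/2 = (13 ± 4.5826)/2 ≈ 8.7913 or 4.2087.
  Sorted: λ_1 = 8.7913,  λ_2 = 7,  λ_3 = 4.2087  (check: sum = 20 = tr ✓).

Step 4 — unit eigenvector for λ_1 ≈ 8.7913: v spans the null space of (Sigma - λ_1 I), whose rows are
  r_1 = (-1.7913, 1, 0),  r_2 = (1, -2.7913, -2),  r_3 = (0, -2, -1.7913).
  v is orthogonal to every row, so take v ∝ r_1 × r_2 = ((1)·(-2) - (0)·(-2.7913), (0)·(1) - (-1.7913)·(-2), (-1.7913)·(-2.7913) - (1)·(1)) ≈ (-2, -3.5826, 4).
  Rescale (multiply by -1 so the first nonzero entry is positive): u = (2, 3.5826, -4).
  ||u|| = √((2)² + (3.5826)² + (-4)²) = √(32.8348) ≈ 5.7302,  v_1 = u/||u|| ≈ (0.349, 0.6252, -0.6981) (||v_1|| = 1).

λ_1 = 8.7913,  λ_2 = 7,  λ_3 = 4.2087;  v_1 ≈ (0.349, 0.6252, -0.6981)


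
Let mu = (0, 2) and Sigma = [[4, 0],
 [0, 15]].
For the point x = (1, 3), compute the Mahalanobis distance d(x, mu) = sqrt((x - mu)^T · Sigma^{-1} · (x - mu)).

Step 1 — centre the observation: (x - mu) = (1, 1).

Step 2 — invert Sigma. det(Sigma) = 4·15 - (0)² = 60.
  Sigma^{-1} = (1/det) · [[d, -b], [-b, a]] = [[0.25, 0],
 [0, 0.0667]].

Step 3 — form the quadratic (x - mu)^T · Sigma^{-1} · (x - mu):
  Sigma^{-1} · (x - mu) = (0.25, 0.0667).
  (x - mu)^T · [Sigma^{-1} · (x - mu)] = (1)·(0.25) + (1)·(0.0667) = 0.3167.

Step 4 — take square root: d = √(0.3167) ≈ 0.5627.

d(x, mu) = √(0.3167) ≈ 0.5627


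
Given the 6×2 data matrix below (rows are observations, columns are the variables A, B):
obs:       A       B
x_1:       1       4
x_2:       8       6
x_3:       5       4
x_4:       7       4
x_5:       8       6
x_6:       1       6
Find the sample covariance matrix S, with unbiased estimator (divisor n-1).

Step 1 — column means:
  mean(A) = (1 + 8 + 5 + 7 + 8 + 1) / 6 = 30/6 = 5
  mean(B) = (4 + 6 + 4 + 4 + 6 + 6) / 6 = 30/6 = 5

Step 2 — sample covariance S[i,j] = (1/(n-1)) · Σ_k (x_{k,i} - mean_i) · (x_{k,j} - mean_j), with n-1 = 5.
  S[A,A] = ((-4)·(-4) + (3)·(3) + (0)·(0) + (2)·(2) + (3)·(3) + (-4)·(-4)) / 5 = 54/5 = 10.8
  S[A,B] = ((-4)·(-1) + (3)·(1) + (0)·(-1) + (2)·(-1) + (3)·(1) + (-4)·(1)) / 5 = 4/5 = 0.8
  S[B,B] = ((-1)·(-1) + (1)·(1) + (-1)·(-1) + (-1)·(-1) + (1)·(1) + (1)·(1)) / 5 = 6/5 = 1.2

S is symmetric (S[j,i] = S[i,j]). Assembling:

S = [[10.8, 0.8],
 [0.8, 1.2]]


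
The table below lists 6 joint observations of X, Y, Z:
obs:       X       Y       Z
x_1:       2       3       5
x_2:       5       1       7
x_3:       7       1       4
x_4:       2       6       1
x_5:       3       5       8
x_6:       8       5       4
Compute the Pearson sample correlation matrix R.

Step 1 — column means:
  mean(X) = (2 + 5 + 7 + 2 + 3 + 8) / 6 = 27/6 = 4.5
  mean(Y) = (3 + 1 + 1 + 6 + 5 + 5) / 6 = 21/6 = 3.5
  mean(Z) = (5 + 7 + 4 + 1 + 8 + 4) / 6 = 29/6 = 4.8333

Step 2 — sample variances and covariances s[i,j] = (1/(n-1)) · Σ_k (x_{k,i} - mean_i) · (x_{k,j} - mean_j), with n-1 = 5:
  s[X,X] = ((-2.5)·(-2.5) + (0.5)·(0.5) + (2.5)·(2.5) + (-2.5)·(-2.5) + (-1.5)·(-1.5) + (3.5)·(3.5)) / 5 = 33.5/5 = 6.7
  s[X,Y] = ((-2.5)·(-0.5) + (0.5)·(-2.5) + (2.5)·(-2.5) + (-2.5)·(2.5) + (-1.5)·(1.5) + (3.5)·(1.5)) / 5 = -9.5/5 = -1.9
  s[X,Z] = ((-2.5)·(0.1667) + (0.5)·(2.1667) + (2.5)·(-0.8333) + (-2.5)·(-3.8333) + (-1.5)·(3.1667) + (3.5)·(-0.8333)) / 5 = 0.5/5 = 0.1
  s[Y,Y] = ((-0.5)·(-0.5) + (-2.5)·(-2.5) + (-2.5)·(-2.5) + (2.5)·(2.5) + (1.5)·(1.5) + (1.5)·(1.5)) / 5 = 23.5/5 = 4.7
  s[Y,Z] = ((-0.5)·(0.1667) + (-2.5)·(2.1667) + (-2.5)·(-0.8333) + (2.5)·(-3.8333) + (1.5)·(3.1667) + (1.5)·(-0.8333)) / 5 = -9.5/5 = -1.9
  s[Z,Z] = ((0.1667)·(0.1667) + (2.1667)·(2.1667) + (-0.8333)·(-0.8333) + (-3.8333)·(-3.8333) + (3.1667)·(3.1667) + (-0.8333)·(-0.8333)) / 5 = 30.8333/5 = 6.1667
  Sample standard deviations s_i = √(s[i,i]):
  s(X) = √(6.7) = 2.5884
  s(Y) = √(4.7) = 2.1679
  s(Z) = √(6.1667) = 2.4833

Step 3 — r_{ij} = s_{ij} / (s_i · s_j):
  r[X,X] = 1 (diagonal).
  r[X,Y] = -1.9 / (2.5884 · 2.1679) = -1.9 / 5.6116 = -0.3386
  r[X,Z] = 0.1 / (2.5884 · 2.4833) = 0.1 / 6.4278 = 0.0156
  r[Y,Y] = 1 (diagonal).
  r[Y,Z] = -1.9 / (2.1679 · 2.4833) = -1.9 / 5.3836 = -0.3529
  r[Z,Z] = 1 (diagonal).

R is symmetric with unit diagonal. Assembling:

R = [[1, -0.3386, 0.0156],
 [-0.3386, 1, -0.3529],
 [0.0156, -0.3529, 1]]
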